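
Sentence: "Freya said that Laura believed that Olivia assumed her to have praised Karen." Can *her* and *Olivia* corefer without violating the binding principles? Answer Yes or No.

*Olivia* is an R-expression; Principle C requires it to be free (not bound by any c-commanding expression).
— her: subject of the clause headed by 'praised'; the R-expression locally c-commands the pronoun — coreference blocked (Principle B on the pronoun).

No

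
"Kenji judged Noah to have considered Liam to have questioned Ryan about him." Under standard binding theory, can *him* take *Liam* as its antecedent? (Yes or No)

No

*him* is a pronoun; Principle B requires it to be free in its binding domain — the clause headed by 'questioned'.
— Liam: subject of the clause headed by 'questioned'; c-commands the pronoun within its binding domain — blocked (Principle B).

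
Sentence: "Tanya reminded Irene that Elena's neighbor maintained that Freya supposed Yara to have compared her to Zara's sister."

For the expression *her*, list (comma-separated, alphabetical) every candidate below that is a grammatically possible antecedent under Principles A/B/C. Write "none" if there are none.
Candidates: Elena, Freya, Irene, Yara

*her* is a pronoun; Principle B requires it to be free in its binding domain — the clause headed by 'compared'.
— Elena: possessor inside the subject DP of the clause headed by 'maintained'; does not c-command the pronoun — Principle B does not apply; allowed.
— Freya: subject of the clause headed by 'supposed'; c-commands the pronoun but lies outside its binding domain — allowed.
— Irene: object of the matrix clause; c-commands the pronoun but lies outside its binding domain — allowed.
— Yara: subject of the clause headed by 'compared'; c-commands the pronoun within its binding domain — blocked (Principle B).

Elena, Freya, Irene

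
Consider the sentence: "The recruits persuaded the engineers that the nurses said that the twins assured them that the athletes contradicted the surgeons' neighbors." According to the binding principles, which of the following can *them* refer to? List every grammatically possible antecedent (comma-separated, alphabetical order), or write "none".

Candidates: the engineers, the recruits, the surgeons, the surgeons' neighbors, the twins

*them* is a pronoun; Principle B requires it to be free in its binding domain — the clause headed by 'assured'.
— the engineers: object of the matrix clause; c-commands the pronoun but lies outside its binding domain — allowed.
— the recruits: subject of the matrix clause; c-commands the pronoun but lies outside its binding domain — allowed.
— the surgeons: possessor inside the object DP of the clause headed by 'contradicted'; is c-commanded by the pronoun; coreference would bind this R-expression — blocked (Principle C).
— the surgeons' neighbors: object of the clause headed by 'contradicted'; is c-commanded by the pronoun; coreference would bind this R-expression — blocked (Principle C).
— the twins: subject of the clause headed by 'assured'; c-commands the pronoun within its binding domain — blocked (Principle B).

the engineers, the recruits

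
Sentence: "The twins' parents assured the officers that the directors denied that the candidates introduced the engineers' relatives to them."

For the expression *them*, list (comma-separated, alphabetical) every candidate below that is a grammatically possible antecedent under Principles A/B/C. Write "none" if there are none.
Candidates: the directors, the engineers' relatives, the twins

the directors, the twins

*them* is a pronoun; Principle B requires it to be free in its binding domain — the clause headed by 'introduced'.
— the directors: subject of the clause headed by 'denied'; c-commands the pronoun but lies outside its binding domain — allowed.
— the engineers' relatives: object of the clause headed by 'introduced'; c-commands the pronoun within its binding domain — blocked (Principle B).
— the twins: possessor inside the subject DP of the matrix clause; does not c-command the pronoun — Principle B does not apply; allowed.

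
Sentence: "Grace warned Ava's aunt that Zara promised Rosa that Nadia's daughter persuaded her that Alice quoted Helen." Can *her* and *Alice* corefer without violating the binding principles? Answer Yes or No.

No

*Alice* is an R-expression; Principle C requires it to be free (not bound by any c-commanding expression).
— her: object of the clause headed by 'persuaded'; the pronoun c-commands the R-expression — coreference blocked (Principle C).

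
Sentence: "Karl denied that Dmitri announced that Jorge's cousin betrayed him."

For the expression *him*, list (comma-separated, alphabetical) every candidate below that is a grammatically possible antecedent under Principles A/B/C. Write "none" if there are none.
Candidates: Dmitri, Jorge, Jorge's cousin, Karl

*him* is a pronoun; Principle B requires it to be free in its binding domain — the clause headed by 'betrayed'.
— Dmitri: subject of the clause headed by 'announced'; c-commands the pronoun but lies outside its binding domain — allowed.
— Jorge: possessor inside the subject DP of the clause headed by 'betrayed'; does not c-command the pronoun — Principle B does not apply; allowed.
— Jorge's cousin: subject of the clause headed by 'betrayed'; c-commands the pronoun within its binding domain — blocked (Principle B).
— Karl: subject of the matrix clause; c-commands the pronoun but lies outside its binding domain — allowed.

Dmitri, Jorge, Karl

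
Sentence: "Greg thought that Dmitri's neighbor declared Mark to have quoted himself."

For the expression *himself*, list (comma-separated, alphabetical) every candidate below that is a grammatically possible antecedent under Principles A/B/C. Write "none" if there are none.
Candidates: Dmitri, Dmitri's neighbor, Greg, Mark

Mark

*himself* is a reflexive; Principle A requires it to be bound within its binding domain — the clause headed by 'quoted'.
— Dmitri: possessor inside the subject DP of the clause headed by 'declared'; does not c-command the reflexive — cannot bind it (Principle A).
— Dmitri's neighbor: subject of the clause headed by 'declared'; c-commands the reflexive but lies outside its binding domain — cannot bind it (Principle A).
— Greg: subject of the matrix clause; c-commands the reflexive but lies outside its binding domain — cannot bind it (Principle A).
— Mark: subject of the clause headed by 'quoted'; c-commands the reflexive within its binding domain — allowed (Principle A).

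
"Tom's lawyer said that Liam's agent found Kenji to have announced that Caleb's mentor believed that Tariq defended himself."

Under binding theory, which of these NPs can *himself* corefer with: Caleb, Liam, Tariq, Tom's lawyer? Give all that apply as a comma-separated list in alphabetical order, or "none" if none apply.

Tariq

*himself* is a reflexive; Principle A requires it to be bound within its binding domain — the clause headed by 'defended'.
— Caleb: possessor inside the subject DP of the clause headed by 'believed'; does not c-command the reflexive — cannot bind it (Principle A).
— Liam: possessor inside the subject DP of the clause headed by 'found'; does not c-command the reflexive — cannot bind it (Principle A).
— Tariq: subject of the clause headed by 'defended'; c-commands the reflexive within its binding domain — allowed (Principle A).
— Tom's lawyer: subject of the matrix clause; c-commands the reflexive but lies outside its binding domain — cannot bind it (Principle A).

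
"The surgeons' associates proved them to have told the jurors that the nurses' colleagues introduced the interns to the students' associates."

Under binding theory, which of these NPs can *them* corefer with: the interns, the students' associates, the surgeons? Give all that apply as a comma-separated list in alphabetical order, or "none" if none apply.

*them* is a pronoun; Principle B requires it to be free in its binding domain — the matrix clause.
— the interns: object of the clause headed by 'introduced'; is c-commanded by the pronoun; coreference would bind this R-expression — blocked (Principle C).
— the students' associates: second object of the clause headed by 'introduced'; is c-commanded by the pronoun; coreference would bind this R-expression — blocked (Principle C).
— the surgeons: possessor inside the subject DP of the matrix clause; does not c-command the pronoun — Principle B does not apply; allowed.

the surgeons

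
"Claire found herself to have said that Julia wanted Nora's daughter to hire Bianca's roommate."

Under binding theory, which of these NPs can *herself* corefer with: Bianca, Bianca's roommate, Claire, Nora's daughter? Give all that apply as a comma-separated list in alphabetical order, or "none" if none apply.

Claire

*herself* is a reflexive; Principle A requires it to be bound within its binding domain — the matrix clause.
— Bianca: possessor inside the object DP of the clause headed by 'hire'; does not c-command the reflexive — cannot bind it (Principle A).
— Bianca's roommate: object of the clause headed by 'hire'; does not c-command the reflexive — cannot bind it (Principle A).
— Claire: subject of the matrix clause; c-commands the reflexive within its binding domain — allowed (Principle A).
— Nora's daughter: subject of the clause headed by 'hire'; does not c-command the reflexive — cannot bind it (Principle A).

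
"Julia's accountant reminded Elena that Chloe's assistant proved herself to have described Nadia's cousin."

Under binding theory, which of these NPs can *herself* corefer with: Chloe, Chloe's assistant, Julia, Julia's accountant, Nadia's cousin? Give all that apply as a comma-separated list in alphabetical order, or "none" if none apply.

*herself* is a reflexive; Principle A requires it to be bound within its binding domain — the clause headed by 'proved'.
— Chloe: possessor inside the subject DP of the clause headed by 'proved'; does not c-command the reflexive — cannot bind it (Principle A).
— Chloe's assistant: subject of the clause headed by 'proved'; c-commands the reflexive within its binding domain — allowed (Principle A).
— Julia: possessor inside the subject DP of the matrix clause; does not c-command the reflexive — cannot bind it (Principle A).
— Julia's accountant: subject of the matrix clause; c-commands the reflexive but lies outside its binding domain — cannot bind it (Principle A).
— Nadia's cousin: object of the clause headed by 'described'; does not c-command the reflexive — cannot bind it (Principle A).

Chloe's assistant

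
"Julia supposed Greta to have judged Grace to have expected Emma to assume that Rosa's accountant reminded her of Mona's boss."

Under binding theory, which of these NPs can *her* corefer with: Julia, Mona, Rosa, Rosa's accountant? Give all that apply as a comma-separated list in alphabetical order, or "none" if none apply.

*her* is a pronoun; Principle B requires it to be free in its binding domain — the clause headed by 'reminded'.
— Julia: subject of the matrix clause; c-commands the pronoun but lies outside its binding domain — allowed.
— Mona: possessor inside the second object DP of the clause headed by 'reminded'; is c-commanded by the pronoun; coreference would bind this R-expression — blocked (Principle C).
— Rosa: possessor inside the subject DP of the clause headed by 'reminded'; does not c-command the pronoun — Principle B does not apply; allowed.
— Rosa's accountant: subject of the clause headed by 'reminded'; c-commands the pronoun within its binding domain — blocked (Principle B).

Julia, Rosa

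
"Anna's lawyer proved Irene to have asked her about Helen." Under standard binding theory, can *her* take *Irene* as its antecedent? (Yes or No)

*her* is a pronoun; Principle B requires it to be free in its binding domain — the clause headed by 'asked'.
— Irene: subject of the clause headed by 'asked'; c-commands the pronoun within its binding domain — blocked (Principle B).

No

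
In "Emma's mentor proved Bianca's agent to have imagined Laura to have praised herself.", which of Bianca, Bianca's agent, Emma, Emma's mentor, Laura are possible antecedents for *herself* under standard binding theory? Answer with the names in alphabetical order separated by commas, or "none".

*herself* is a reflexive; Principle A requires it to be bound within its binding domain — the clause headed by 'praised'.
— Bianca: possessor inside the subject DP of the clause headed by 'imagined'; does not c-command the reflexive — cannot bind it (Principle A).
— Bianca's agent: subject of the clause headed by 'imagined'; c-commands the reflexive but lies outside its binding domain — cannot bind it (Principle A).
— Emma: possessor inside the subject DP of the matrix clause; does not c-command the reflexive — cannot bind it (Principle A).
— Emma's mentor: subject of the matrix clause; c-commands the reflexive but lies outside its binding domain — cannot bind it (Principle A).
— Laura: subject of the clause headed by 'praised'; c-commands the reflexive within its binding domain — allowed (Principle A).

Laura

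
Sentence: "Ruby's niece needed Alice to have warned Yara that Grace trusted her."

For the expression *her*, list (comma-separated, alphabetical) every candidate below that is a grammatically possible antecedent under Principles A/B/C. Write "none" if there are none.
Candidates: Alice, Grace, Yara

Alice, Yara

*her* is a pronoun; Principle B requires it to be free in its binding domain — the clause headed by 'trusted'.
— Alice: subject of the clause headed by 'warned'; c-commands the pronoun but lies outside its binding domain — allowed.
— Grace: subject of the clause headed by 'trusted'; c-commands the pronoun within its binding domain — blocked (Principle B).
— Yara: object of the clause headed by 'warned'; c-commands the pronoun but lies outside its binding domain — allowed.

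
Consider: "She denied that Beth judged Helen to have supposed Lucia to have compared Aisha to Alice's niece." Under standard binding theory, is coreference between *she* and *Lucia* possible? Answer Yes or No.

*Lucia* is an R-expression; Principle C requires it to be free (not bound by any c-commanding expression).
— she: subject of the matrix clause; the pronoun c-commands the R-expression — coreference blocked (Principle C).

No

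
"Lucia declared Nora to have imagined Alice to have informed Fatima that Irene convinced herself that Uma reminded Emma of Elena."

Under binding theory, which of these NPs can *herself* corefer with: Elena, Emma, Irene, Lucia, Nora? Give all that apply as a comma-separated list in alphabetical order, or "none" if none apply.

Irene

*herself* is a reflexive; Principle A requires it to be bound within its binding domain — the clause headed by 'convinced'.
— Elena: second object of the clause headed by 'reminded'; does not c-command the reflexive — cannot bind it (Principle A).
— Emma: object of the clause headed by 'reminded'; does not c-command the reflexive — cannot bind it (Principle A).
— Irene: subject of the clause headed by 'convinced'; c-commands the reflexive within its binding domain — allowed (Principle A).
— Lucia: subject of the matrix clause; c-commands the reflexive but lies outside its binding domain — cannot bind it (Principle A).
— Nora: subject of the clause headed by 'imagined'; c-commands the reflexive but lies outside its binding domain — cannot bind it (Principle A).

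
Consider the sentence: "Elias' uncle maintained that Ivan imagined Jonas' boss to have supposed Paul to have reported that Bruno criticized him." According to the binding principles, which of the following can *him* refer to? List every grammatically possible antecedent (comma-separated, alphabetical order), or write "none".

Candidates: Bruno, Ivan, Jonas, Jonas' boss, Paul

Ivan, Jonas, Jonas' boss, Paul

*him* is a pronoun; Principle B requires it to be free in its binding domain — the clause headed by 'criticized'.
— Bruno: subject of the clause headed by 'criticized'; c-commands the pronoun within its binding domain — blocked (Principle B).
— Ivan: subject of the clause headed by 'imagined'; c-commands the pronoun but lies outside its binding domain — allowed.
— Jonas: possessor inside the subject DP of the clause headed by 'supposed'; does not c-command the pronoun — Principle B does not apply; allowed.
— Jonas' boss: subject of the clause headed by 'supposed'; c-commands the pronoun but lies outside its binding domain — allowed.
— Paul: subject of the clause headed by 'reported'; c-commands the pronoun but lies outside its binding domain — allowed.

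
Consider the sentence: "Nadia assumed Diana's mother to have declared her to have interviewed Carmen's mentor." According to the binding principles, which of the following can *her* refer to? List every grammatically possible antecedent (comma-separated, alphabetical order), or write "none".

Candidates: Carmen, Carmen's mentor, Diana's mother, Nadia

*her* is a pronoun; Principle B requires it to be free in its binding domain — the clause headed by 'declared'.
— Carmen: possessor inside the object DP of the clause headed by 'interviewed'; is c-commanded by the pronoun; coreference would bind this R-expression — blocked (Principle C).
— Carmen's mentor: object of the clause headed by 'interviewed'; is c-commanded by the pronoun; coreference would bind this R-expression — blocked (Principle C).
— Diana's mother: subject of the clause headed by 'declared'; c-commands the pronoun within its binding domain — blocked (Principle B).
— Nadia: subject of the matrix clause; c-commands the pronoun but lies outside its binding domain — allowed.

Nadia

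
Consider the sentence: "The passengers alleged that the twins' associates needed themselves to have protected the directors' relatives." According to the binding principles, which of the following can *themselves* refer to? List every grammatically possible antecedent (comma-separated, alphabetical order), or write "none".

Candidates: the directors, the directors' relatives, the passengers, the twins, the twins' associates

*themselves* is a reflexive; Principle A requires it to be bound within its binding domain — the clause headed by 'needed'.
— the directors: possessor inside the object DP of the clause headed by 'protected'; does not c-command the reflexive — cannot bind it (Principle A).
— the directors' relatives: object of the clause headed by 'protected'; does not c-command the reflexive — cannot bind it (Principle A).
— the passengers: subject of the matrix clause; c-commands the reflexive but lies outside its binding domain — cannot bind it (Principle A).
— the twins: possessor inside the subject DP of the clause headed by 'needed'; does not c-command the reflexive — cannot bind it (Principle A).
— the twins' associates: subject of the clause headed by 'needed'; c-commands the reflexive within its binding domain — allowed (Principle A).

the twins' associates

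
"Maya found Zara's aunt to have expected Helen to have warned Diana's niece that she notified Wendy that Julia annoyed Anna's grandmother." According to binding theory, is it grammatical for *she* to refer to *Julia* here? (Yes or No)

*Julia* is an R-expression; Principle C requires it to be free (not bound by any c-commanding expression).
— she: subject of the clause headed by 'notified'; the pronoun c-commands the R-expression — coreference blocked (Principle C).

No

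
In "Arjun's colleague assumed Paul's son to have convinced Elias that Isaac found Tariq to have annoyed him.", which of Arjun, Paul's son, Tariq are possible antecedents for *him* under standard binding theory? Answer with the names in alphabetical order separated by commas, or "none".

Arjun, Paul's son

*him* is a pronoun; Principle B requires it to be free in its binding domain — the clause headed by 'annoyed'.
— Arjun: possessor inside the subject DP of the matrix clause; does not c-command the pronoun — Principle B does not apply; allowed.
— Paul's son: subject of the clause headed by 'convinced'; c-commands the pronoun but lies outside its binding domain — allowed.
— Tariq: subject of the clause headed by 'annoyed'; c-commands the pronoun within its binding domain — blocked (Principle B).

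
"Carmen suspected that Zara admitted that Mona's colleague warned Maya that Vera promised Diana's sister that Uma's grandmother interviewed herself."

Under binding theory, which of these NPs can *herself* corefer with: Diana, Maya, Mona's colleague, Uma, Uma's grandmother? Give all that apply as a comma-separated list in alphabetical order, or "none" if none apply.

*herself* is a reflexive; Principle A requires it to be bound within its binding domain — the clause headed by 'interviewed'.
— Diana: possessor inside the object DP of the clause headed by 'promised'; does not c-command the reflexive — cannot bind it (Principle A).
— Maya: object of the clause headed by 'warned'; c-commands the reflexive but lies outside its binding domain — cannot bind it (Principle A).
— Mona's colleague: subject of the clause headed by 'warned'; c-commands the reflexive but lies outside its binding domain — cannot bind it (Principle A).
— Uma: possessor inside the subject DP of the clause headed by 'interviewed'; does not c-command the reflexive — cannot bind it (Principle A).
— Uma's grandmother: subject of the clause headed by 'interviewed'; c-commands the reflexive within its binding domain — allowed (Principle A).

Uma's grandmother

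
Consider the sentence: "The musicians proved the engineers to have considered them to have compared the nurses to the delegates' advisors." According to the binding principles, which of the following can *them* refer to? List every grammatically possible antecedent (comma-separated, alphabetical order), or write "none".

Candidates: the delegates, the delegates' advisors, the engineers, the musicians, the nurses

*them* is a pronoun; Principle B requires it to be free in its binding domain — the clause headed by 'considered'.
— the delegates: possessor inside the second object DP of the clause headed by 'compared'; is c-commanded by the pronoun; coreference would bind this R-expression — blocked (Principle C).
— the delegates' advisors: second object of the clause headed by 'compared'; is c-commanded by the pronoun; coreference would bind this R-expression — blocked (Principle C).
— the engineers: subject of the clause headed by 'considered'; c-commands the pronoun within its binding domain — blocked (Principle B).
— the musicians: subject of the matrix clause; c-commands the pronoun but lies outside its binding domain — allowed.
— the nurses: object of the clause headed by 'compared'; is c-commanded by the pronoun; coreference would bind this R-expression — blocked (Principle C).

the musicians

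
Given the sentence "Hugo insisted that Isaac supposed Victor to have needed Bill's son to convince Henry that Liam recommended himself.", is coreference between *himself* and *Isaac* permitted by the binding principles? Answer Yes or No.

*himself* is a reflexive; Principle A requires it to be bound within its binding domain — the clause headed by 'recommended'.
— Isaac: subject of the clause headed by 'supposed'; c-commands the reflexive but lies outside its binding domain — cannot bind it (Principle A).

No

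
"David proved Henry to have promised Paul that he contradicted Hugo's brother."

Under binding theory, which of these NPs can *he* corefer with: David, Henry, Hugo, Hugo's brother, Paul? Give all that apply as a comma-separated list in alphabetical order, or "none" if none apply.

David, Henry, Paul

*he* is a pronoun; Principle B requires it to be free in its binding domain — the clause headed by 'contradicted'.
— David: subject of the matrix clause; c-commands the pronoun but lies outside its binding domain — allowed.
— Henry: subject of the clause headed by 'promised'; c-commands the pronoun but lies outside its binding domain — allowed.
— Hugo: possessor inside the object DP of the clause headed by 'contradicted'; is c-commanded by the pronoun; coreference would bind this R-expression — blocked (Principle C).
— Hugo's brother: object of the clause headed by 'contradicted'; is c-commanded by the pronoun; coreference would bind this R-expression — blocked (Principle C).
— Paul: object of the clause headed by 'promised'; c-commands the pronoun but lies outside its binding domain — allowed.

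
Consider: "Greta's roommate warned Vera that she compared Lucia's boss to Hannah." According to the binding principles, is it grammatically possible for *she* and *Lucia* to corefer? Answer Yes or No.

No

*she* is a pronoun; Principle B requires it to be free in its binding domain — the clause headed by 'compared'.
— Lucia: possessor inside the object DP of the clause headed by 'compared'; is c-commanded by the pronoun; coreference would bind this R-expression — blocked (Principle C).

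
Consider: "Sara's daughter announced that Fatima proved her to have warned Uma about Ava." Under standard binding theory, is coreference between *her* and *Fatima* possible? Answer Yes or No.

No

*Fatima* is an R-expression; Principle C requires it to be free (not bound by any c-commanding expression).
— her: subject of the clause headed by 'warned'; the R-expression locally c-commands the pronoun — coreference blocked (Principle B on the pronoun).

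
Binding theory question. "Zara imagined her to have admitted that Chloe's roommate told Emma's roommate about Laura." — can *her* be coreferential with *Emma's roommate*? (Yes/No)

No

*her* is a pronoun; Principle B requires it to be free in its binding domain — the matrix clause.
— Emma's roommate: object of the clause headed by 'told'; is c-commanded by the pronoun; coreference would bind this R-expression — blocked (Principle C).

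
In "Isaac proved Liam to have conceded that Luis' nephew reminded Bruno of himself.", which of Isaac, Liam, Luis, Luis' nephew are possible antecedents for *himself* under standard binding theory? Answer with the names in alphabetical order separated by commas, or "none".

*himself* is a reflexive; Principle A requires it to be bound within its binding domain — the clause headed by 'reminded'.
— Isaac: subject of the matrix clause; c-commands the reflexive but lies outside its binding domain — cannot bind it (Principle A).
— Liam: subject of the clause headed by 'conceded'; c-commands the reflexive but lies outside its binding domain — cannot bind it (Principle A).
— Luis: possessor inside the subject DP of the clause headed by 'reminded'; does not c-command the reflexive — cannot bind it (Principle A).
— Luis' nephew: subject of the clause headed by 'reminded'; c-commands the reflexive within its binding domain — allowed (Principle A).

Luis' nephew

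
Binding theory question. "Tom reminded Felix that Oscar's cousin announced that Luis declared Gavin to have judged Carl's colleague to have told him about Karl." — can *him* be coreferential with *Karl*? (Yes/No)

No

*him* is a pronoun; Principle B requires it to be free in its binding domain — the clause headed by 'told'.
— Karl: second object of the clause headed by 'told'; is c-commanded by the pronoun; coreference would bind this R-expression — blocked (Principle C).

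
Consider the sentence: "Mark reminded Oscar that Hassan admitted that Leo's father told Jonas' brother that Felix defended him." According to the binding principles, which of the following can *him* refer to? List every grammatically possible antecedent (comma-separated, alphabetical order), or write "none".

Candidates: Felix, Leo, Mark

Leo, Mark

*him* is a pronoun; Principle B requires it to be free in its binding domain — the clause headed by 'defended'.
— Felix: subject of the clause headed by 'defended'; c-commands the pronoun within its binding domain — blocked (Principle B).
— Leo: possessor inside the subject DP of the clause headed by 'told'; does not c-command the pronoun — Principle B does not apply; allowed.
— Mark: subject of the matrix clause; c-commands the pronoun but lies outside its binding domain — allowed.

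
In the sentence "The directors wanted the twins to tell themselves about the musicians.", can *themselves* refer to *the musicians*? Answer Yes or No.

No

*themselves* is a reflexive; Principle A requires it to be bound within its binding domain — the clause headed by 'tell'.
— the musicians: second object of the clause headed by 'tell'; does not c-command the reflexive — cannot bind it (Principle A).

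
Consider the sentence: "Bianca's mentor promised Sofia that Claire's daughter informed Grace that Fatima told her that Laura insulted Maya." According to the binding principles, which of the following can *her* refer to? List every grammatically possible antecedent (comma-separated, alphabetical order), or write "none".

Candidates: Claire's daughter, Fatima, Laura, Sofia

*her* is a pronoun; Principle B requires it to be free in its binding domain — the clause headed by 'told'.
— Claire's daughter: subject of the clause headed by 'informed'; c-commands the pronoun but lies outside its binding domain — allowed.
— Fatima: subject of the clause headed by 'told'; c-commands the pronoun within its binding domain — blocked (Principle B).
— Laura: subject of the clause headed by 'insulted'; is c-commanded by the pronoun; coreference would bind this R-expression — blocked (Principle C).
— Sofia: object of the matrix clause; c-commands the pronoun but lies outside its binding domain — allowed.

Claire's daughter, Sofia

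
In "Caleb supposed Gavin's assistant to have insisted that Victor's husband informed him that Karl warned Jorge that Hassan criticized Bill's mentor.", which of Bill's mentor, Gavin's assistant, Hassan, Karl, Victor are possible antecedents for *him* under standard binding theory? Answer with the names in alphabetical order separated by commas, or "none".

*him* is a pronoun; Principle B requires it to be free in its binding domain — the clause headed by 'informed'.
— Bill's mentor: object of the clause headed by 'criticized'; is c-commanded by the pronoun; coreference would bind this R-expression — blocked (Principle C).
— Gavin's assistant: subject of the clause headed by 'insisted'; c-commands the pronoun but lies outside its binding domain — allowed.
— Hassan: subject of the clause headed by 'criticized'; is c-commanded by the pronoun; coreference would bind this R-expression — blocked (Principle C).
— Karl: subject of the clause headed by 'warned'; is c-commanded by the pronoun; coreference would bind this R-expression — blocked (Principle C).
— Victor: possessor inside the subject DP of the clause headed by 'informed'; does not c-command the pronoun — Principle B does not apply; allowed.

Gavin's assistant, Victor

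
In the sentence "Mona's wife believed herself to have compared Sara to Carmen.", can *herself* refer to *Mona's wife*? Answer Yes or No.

Yes

*herself* is a reflexive; Principle A requires it to be bound within its binding domain — the matrix clause.
— Mona's wife: subject of the matrix clause; c-commands the reflexive within its binding domain — allowed (Principle A).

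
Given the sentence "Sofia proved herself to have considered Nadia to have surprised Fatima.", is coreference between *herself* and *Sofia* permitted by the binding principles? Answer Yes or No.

*herself* is a reflexive; Principle A requires it to be bound within its binding domain — the matrix clause.
— Sofia: subject of the matrix clause; c-commands the reflexive within its binding domain — allowed (Principle A).

Yes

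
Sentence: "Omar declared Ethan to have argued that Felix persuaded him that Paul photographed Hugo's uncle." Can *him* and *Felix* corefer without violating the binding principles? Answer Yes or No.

*Felix* is an R-expression; Principle C requires it to be free (not bound by any c-commanding expression).
— him: object of the clause headed by 'persuaded'; the R-expression locally c-commands the pronoun — coreference blocked (Principle B on the pronoun).

No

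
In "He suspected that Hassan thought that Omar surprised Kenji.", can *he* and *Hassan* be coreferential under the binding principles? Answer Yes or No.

No

*Hassan* is an R-expression; Principle C requires it to be free (not bound by any c-commanding expression).
— he: subject of the matrix clause; the pronoun c-commands the R-expression — coreference blocked (Principle C).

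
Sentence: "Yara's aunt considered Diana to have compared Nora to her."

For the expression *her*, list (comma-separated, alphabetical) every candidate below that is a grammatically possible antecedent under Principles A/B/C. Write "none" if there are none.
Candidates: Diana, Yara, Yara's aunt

*her* is a pronoun; Principle B requires it to be free in its binding domain — the clause headed by 'compared'.
— Diana: subject of the clause headed by 'compared'; c-commands the pronoun within its binding domain — blocked (Principle B).
— Yara: possessor inside the subject DP of the matrix clause; does not c-command the pronoun — Principle B does not apply; allowed.
— Yara's aunt: subject of the matrix clause; c-commands the pronoun but lies outside its binding domain — allowed.

Yara, Yara's aunt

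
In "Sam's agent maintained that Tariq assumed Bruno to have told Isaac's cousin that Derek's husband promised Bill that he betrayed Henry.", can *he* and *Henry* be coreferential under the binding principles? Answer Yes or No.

No

*Henry* is an R-expression; Principle C requires it to be free (not bound by any c-commanding expression).
— he: subject of the clause headed by 'betrayed'; the pronoun c-commands the R-expression — coreference blocked (Principle C).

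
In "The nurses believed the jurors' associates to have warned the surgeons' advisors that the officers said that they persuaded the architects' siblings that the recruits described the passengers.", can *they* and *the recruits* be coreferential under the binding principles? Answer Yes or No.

No

*the recruits* is an R-expression; Principle C requires it to be free (not bound by any c-commanding expression).
— they: subject of the clause headed by 'persuaded'; the pronoun c-commands the R-expression — coreference blocked (Principle C).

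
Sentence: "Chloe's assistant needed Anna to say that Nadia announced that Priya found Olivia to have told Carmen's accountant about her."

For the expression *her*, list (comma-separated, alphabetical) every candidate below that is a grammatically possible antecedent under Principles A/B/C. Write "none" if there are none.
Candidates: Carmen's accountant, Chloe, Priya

Chloe, Priya

*her* is a pronoun; Principle B requires it to be free in its binding domain — the clause headed by 'told'.
— Carmen's accountant: object of the clause headed by 'told'; c-commands the pronoun within its binding domain — blocked (Principle B).
— Chloe: possessor inside the subject DP of the matrix clause; does not c-command the pronoun — Principle B does not apply; allowed.
— Priya: subject of the clause headed by 'found'; c-commands the pronoun but lies outside its binding domain — allowed.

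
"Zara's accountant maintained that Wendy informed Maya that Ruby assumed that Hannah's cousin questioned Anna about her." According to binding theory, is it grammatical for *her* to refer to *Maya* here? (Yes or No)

*Maya* is an R-expression; Principle C requires it to be free (not bound by any c-commanding expression).
— her: second object of the clause headed by 'questioned'; the pronoun does not c-command the R-expression — coreference allowed.

Yes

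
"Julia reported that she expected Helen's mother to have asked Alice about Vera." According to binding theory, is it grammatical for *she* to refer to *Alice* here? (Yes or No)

No

*Alice* is an R-expression; Principle C requires it to be free (not bound by any c-commanding expression).
— she: subject of the clause headed by 'expected'; the pronoun c-commands the R-expression — coreference blocked (Principle C).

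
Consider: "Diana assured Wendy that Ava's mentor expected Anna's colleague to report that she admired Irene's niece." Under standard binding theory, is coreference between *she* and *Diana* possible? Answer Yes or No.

*Diana* is an R-expression; Principle C requires it to be free (not bound by any c-commanding expression).
— she: subject of the clause headed by 'admired'; the pronoun does not c-command the R-expression — coreference allowed.

Yes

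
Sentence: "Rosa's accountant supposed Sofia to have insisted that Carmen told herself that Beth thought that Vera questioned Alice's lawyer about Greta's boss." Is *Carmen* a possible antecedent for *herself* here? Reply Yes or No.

*herself* is a reflexive; Principle A requires it to be bound within its binding domain — the clause headed by 'told'.
— Carmen: subject of the clause headed by 'told'; c-commands the reflexive within its binding domain — allowed (Principle A).

Yes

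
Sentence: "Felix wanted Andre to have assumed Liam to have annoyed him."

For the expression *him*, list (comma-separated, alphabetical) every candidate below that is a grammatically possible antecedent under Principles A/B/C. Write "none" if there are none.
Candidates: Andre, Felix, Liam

Andre, Felix

*him* is a pronoun; Principle B requires it to be free in its binding domain — the clause headed by 'annoyed'.
— Andre: subject of the clause headed by 'assumed'; c-commands the pronoun but lies outside its binding domain — allowed.
— Felix: subject of the matrix clause; c-commands the pronoun but lies outside its binding domain — allowed.
— Liam: subject of the clause headed by 'annoyed'; c-commands the pronoun within its binding domain — blocked (Principle B).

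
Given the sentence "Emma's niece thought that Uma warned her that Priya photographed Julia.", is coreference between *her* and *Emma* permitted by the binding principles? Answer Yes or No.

*her* is a pronoun; Principle B requires it to be free in its binding domain — the clause headed by 'warned'.
— Emma: possessor inside the subject DP of the matrix clause; does not c-command the pronoun — Principle B does not apply; allowed.

Yes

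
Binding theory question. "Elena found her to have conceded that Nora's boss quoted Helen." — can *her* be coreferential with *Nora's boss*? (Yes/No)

*her* is a pronoun; Principle B requires it to be free in its binding domain — the matrix clause.
— Nora's boss: subject of the clause headed by 'quoted'; is c-commanded by the pronoun; coreference would bind this R-expression — blocked (Principle C).

No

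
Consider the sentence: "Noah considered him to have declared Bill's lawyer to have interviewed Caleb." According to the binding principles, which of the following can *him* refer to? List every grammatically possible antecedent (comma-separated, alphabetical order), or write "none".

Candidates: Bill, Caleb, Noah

*him* is a pronoun; Principle B requires it to be free in its binding domain — the matrix clause.
— Bill: possessor inside the subject DP of the clause headed by 'interviewed'; is c-commanded by the pronoun; coreference would bind this R-expression — blocked (Principle C).
— Caleb: object of the clause headed by 'interviewed'; is c-commanded by the pronoun; coreference would bind this R-expression — blocked (Principle C).
— Noah: subject of the matrix clause; c-commands the pronoun within its binding domain — blocked (Principle B).

none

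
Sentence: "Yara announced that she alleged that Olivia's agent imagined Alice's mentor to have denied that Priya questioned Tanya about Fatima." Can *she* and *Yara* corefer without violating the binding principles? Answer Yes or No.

*Yara* is an R-expression; Principle C requires it to be free (not bound by any c-commanding expression).
— she: subject of the clause headed by 'alleged'; the pronoun does not c-command the R-expression — coreference allowed.

Yes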